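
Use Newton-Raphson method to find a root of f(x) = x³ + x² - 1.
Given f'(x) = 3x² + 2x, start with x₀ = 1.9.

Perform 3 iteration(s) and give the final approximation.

f(x) = x³ + x² - 1
f'(x) = 3x² + 2x
x₀ = 1.9

Newton-Raphson formula: x_{n+1} = x_n - f(x_n)/f'(x_n)

Iteration 1:
  f(1.900000) = 9.469000
  f'(1.900000) = 14.630000
  x_1 = 1.900000 - 9.469000/14.630000 = 1.252768
Iteration 2:
  f(1.252768) = 2.535558
  f'(1.252768) = 7.213822
  x_2 = 1.252768 - 2.535558/7.213822 = 0.901282
Iteration 3:
  f(0.901282) = 0.544429
  f'(0.901282) = 4.239493
  x_3 = 0.901282 - 0.544429/4.239493 = 0.772864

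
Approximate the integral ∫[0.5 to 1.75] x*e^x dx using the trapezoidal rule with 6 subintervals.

f(x) = x*e^x
a = 0.5, b = 1.75, n = 6
h = (b - a)/n = 0.208333

Trapezoidal rule: (h/2)[f(x₀) + 2f(x₁) + 2f(x₂) + ... + f(xₙ)]

x_0 = 0.5000, f(x_0) = 0.824361, coefficient = 1
x_1 = 0.7083, f(x_1) = 1.438345, coefficient = 2
x_2 = 0.9167, f(x_2) = 2.292528, coefficient = 2
x_3 = 1.1250, f(x_3) = 3.465244, coefficient = 2
x_4 = 1.3333, f(x_4) = 5.058224, coefficient = 2
x_5 = 1.5417, f(x_5) = 7.203239, coefficient = 2
x_6 = 1.7500, f(x_6) = 10.070555, coefficient = 1

I ≈ (0.208333/2) × 49.810074 = 5.188549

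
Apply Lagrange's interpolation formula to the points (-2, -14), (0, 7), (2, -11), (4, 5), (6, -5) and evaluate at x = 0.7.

Lagrange interpolation formula:
P(x) = Σ yᵢ × Lᵢ(x)
where Lᵢ(x) = Π_{j≠i} (x - xⱼ)/(xᵢ - xⱼ)

L_0(0.7) = (0.7 - 0)/(-2 - 0) × (0.7 - 2)/(-2 - 2) × (0.7 - 4)/(-2 - 4) × (0.7 - 6)/(-2 - 6) = -0.041448
L_1(0.7) = (0.7 - (-2))/(0 - (-2)) × (0.7 - 2)/(0 - 2) × (0.7 - 4)/(0 - 4) × (0.7 - 6)/(0 - 6) = 0.639478
L_2(0.7) = (0.7 - (-2))/(2 - (-2)) × (0.7 - 0)/(2 - 0) × (0.7 - 4)/(2 - 4) × (0.7 - 6)/(2 - 6) = 0.516502
L_3(0.7) = (0.7 - (-2))/(4 - (-2)) × (0.7 - 0)/(4 - 0) × (0.7 - 2)/(4 - 2) × (0.7 - 6)/(4 - 6) = -0.135647
L_4(0.7) = (0.7 - (-2))/(6 - (-2)) × (0.7 - 0)/(6 - 0) × (0.7 - 2)/(6 - 2) × (0.7 - 4)/(6 - 4) = 0.021115

P(0.7) = (-14)×L_0(0.7) + 7×L_1(0.7) + (-11)×L_2(0.7) + 5×L_3(0.7) + (-5)×L_4(0.7)
P(0.7) = -1.408712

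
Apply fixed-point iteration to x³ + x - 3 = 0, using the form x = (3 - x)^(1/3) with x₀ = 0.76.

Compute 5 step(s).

Equation: x³ + x - 3 = 0
Fixed-point form: x = (3 - x)^(1/3)
x₀ = 0.76

x_1 = g(0.760000) = 1.308427
x_2 = g(1.308427) = 1.191508
x_3 = g(1.191508) = 1.218350
x_4 = g(1.218350) = 1.212293
x_5 = g(1.212293) = 1.213665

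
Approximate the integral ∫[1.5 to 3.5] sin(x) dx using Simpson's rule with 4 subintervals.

f(x) = sin(x)
a = 1.5, b = 3.5, n = 4
h = (b - a)/n = 0.500000

Simpson's rule: (h/3)[f(x₀) + 4f(x₁) + 2f(x₂) + ... + f(xₙ)]

x_0 = 1.5000, f(x_0) = 0.997495, coefficient = 1
x_1 = 2.0000, f(x_1) = 0.909297, coefficient = 4
x_2 = 2.5000, f(x_2) = 0.598472, coefficient = 2
x_3 = 3.0000, f(x_3) = 0.141120, coefficient = 4
x_4 = 3.5000, f(x_4) = -0.350783, coefficient = 1

I ≈ (0.500000/3) × 6.045326 = 1.007554
Exact value: 1.007194
Error: 0.000360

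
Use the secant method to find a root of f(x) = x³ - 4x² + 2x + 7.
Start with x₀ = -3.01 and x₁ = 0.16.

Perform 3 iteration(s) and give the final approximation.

f(x) = x³ - 4x² + 2x + 7
x₀ = -3.01, x₁ = 0.16

Secant formula: x_{n+1} = x_n - f(x_n)(x_n - x_{n-1})/(f(x_n) - f(x_{n-1}))

Iteration 1:
  f(-3.010000) = -62.531301
  f(0.160000) = 7.221696
  x_2 = 0.160000 - 7.221696×(0.160000 - (-3.010000))/(7.221696 - (-62.531301))
       = -0.168198
Iteration 2:
  f(0.160000) = 7.221696
  f(-0.168198) = 6.545684
  x_3 = -0.168198 - 6.545684×(-0.168198 - 0.160000)/(6.545684 - 7.221696)
       = -3.346069
Iteration 3:
  f(-0.168198) = 6.545684
  f(-3.346069) = -81.940059
  x_4 = -3.346069 - (-81.940059)×(-3.346069 - (-0.168198))/(-81.940059 - 6.545684)
       = -0.403279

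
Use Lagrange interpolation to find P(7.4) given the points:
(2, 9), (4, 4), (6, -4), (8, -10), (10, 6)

Lagrange interpolation formula:
P(x) = Σ yᵢ × Lᵢ(x)
where Lᵢ(x) = Π_{j≠i} (x - xⱼ)/(xᵢ - xⱼ)

L_0(7.4) = (7.4 - 4)/(2 - 4) × (7.4 - 6)/(2 - 6) × (7.4 - 8)/(2 - 8) × (7.4 - 10)/(2 - 10) = 0.019337
L_1(7.4) = (7.4 - 2)/(4 - 2) × (7.4 - 6)/(4 - 6) × (7.4 - 8)/(4 - 8) × (7.4 - 10)/(4 - 10) = -0.122850
L_2(7.4) = (7.4 - 2)/(6 - 2) × (7.4 - 4)/(6 - 4) × (7.4 - 8)/(6 - 8) × (7.4 - 10)/(6 - 10) = 0.447525
L_3(7.4) = (7.4 - 2)/(8 - 2) × (7.4 - 4)/(8 - 4) × (7.4 - 6)/(8 - 6) × (7.4 - 10)/(8 - 10) = 0.696150
L_4(7.4) = (7.4 - 2)/(10 - 2) × (7.4 - 4)/(10 - 4) × (7.4 - 6)/(10 - 6) × (7.4 - 8)/(10 - 8) = -0.040162

P(7.4) = 9×L_0(7.4) + 4×L_1(7.4) + (-4)×L_2(7.4) + (-10)×L_3(7.4) + 6×L_4(7.4)
P(7.4) = -9.309938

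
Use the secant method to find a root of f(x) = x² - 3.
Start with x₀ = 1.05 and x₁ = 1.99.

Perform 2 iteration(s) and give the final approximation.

f(x) = x² - 3
x₀ = 1.05, x₁ = 1.99

Secant formula: x_{n+1} = x_n - f(x_n)(x_n - x_{n-1})/(f(x_n) - f(x_{n-1}))

Iteration 1:
  f(1.050000) = -1.897500
  f(1.990000) = 0.960100
  x_2 = 1.990000 - 0.960100×(1.990000 - 1.050000)/(0.960100 - (-1.897500))
       = 1.674178
Iteration 2:
  f(1.990000) = 0.960100
  f(1.674178) = -0.197129
  x_3 = 1.674178 - (-0.197129)×(1.674178 - 1.990000)/(-0.197129 - 0.960100)
       = 1.727977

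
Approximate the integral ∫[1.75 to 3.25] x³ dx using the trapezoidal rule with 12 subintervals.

f(x) = x³
a = 1.75, b = 3.25, n = 12
h = (b - a)/n = 0.125000

Trapezoidal rule: (h/2)[f(x₀) + 2f(x₁) + 2f(x₂) + ... + f(xₙ)]

x_0 = 1.7500, f(x_0) = 5.359375, coefficient = 1
x_1 = 1.8750, f(x_1) = 6.591797, coefficient = 2
x_2 = 2.0000, f(x_2) = 8.000000, coefficient = 2
x_3 = 2.1250, f(x_3) = 9.595703, coefficient = 2
x_4 = 2.2500, f(x_4) = 11.390625, coefficient = 2
x_5 = 2.3750, f(x_5) = 13.396484, coefficient = 2
x_6 = 2.5000, f(x_6) = 15.625000, coefficient = 2
x_7 = 2.6250, f(x_7) = 18.087891, coefficient = 2
x_8 = 2.7500, f(x_8) = 20.796875, coefficient = 2
x_9 = 2.8750, f(x_9) = 23.763672, coefficient = 2
x_10 = 3.0000, f(x_10) = 27.000000, coefficient = 2
x_11 = 3.1250, f(x_11) = 30.517578, coefficient = 2
x_12 = 3.2500, f(x_12) = 34.328125, coefficient = 1

I ≈ (0.125000/2) × 409.218750 = 25.576172
Exact value: 25.546875
Error: 0.029297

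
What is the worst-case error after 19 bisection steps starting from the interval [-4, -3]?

Bisection error bound: |error| ≤ (b-a)/2^n
|error| ≤ (-3 - (-4))/2^19 = 1/2^19
|error| ≤ 0.0000019073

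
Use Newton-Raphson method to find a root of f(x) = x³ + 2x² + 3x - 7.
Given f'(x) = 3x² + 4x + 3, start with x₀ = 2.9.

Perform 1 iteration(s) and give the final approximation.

f(x) = x³ + 2x² + 3x - 7
f'(x) = 3x² + 4x + 3
x₀ = 2.9

Newton-Raphson formula: x_{n+1} = x_n - f(x_n)/f'(x_n)

Iteration 1:
  f(2.900000) = 42.909000
  f'(2.900000) = 39.830000
  x_1 = 2.900000 - 42.909000/39.830000 = 1.822696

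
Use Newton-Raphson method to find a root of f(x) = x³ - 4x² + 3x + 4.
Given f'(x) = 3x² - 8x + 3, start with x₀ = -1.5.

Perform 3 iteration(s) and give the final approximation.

f(x) = x³ - 4x² + 3x + 4
f'(x) = 3x² - 8x + 3
x₀ = -1.5

Newton-Raphson formula: x_{n+1} = x_n - f(x_n)/f'(x_n)

Iteration 1:
  f(-1.500000) = -12.875000
  f'(-1.500000) = 21.750000
  x_1 = -1.500000 - (-12.875000)/21.750000 = -0.908046
Iteration 2:
  f(-0.908046) = -2.771055
  f'(-0.908046) = 12.738010
  x_2 = -0.908046 - (-2.771055)/12.738010 = -0.690504
Iteration 3:
  f(-0.690504) = -0.307922
  f'(-0.690504) = 9.954416
  x_3 = -0.690504 - (-0.307922)/9.954416 = -0.659571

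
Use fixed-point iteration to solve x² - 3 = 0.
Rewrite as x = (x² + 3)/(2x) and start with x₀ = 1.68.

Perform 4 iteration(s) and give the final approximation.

Equation: x² - 3 = 0
Fixed-point form: x = (x² + 3)/(2x)
x₀ = 1.68

x_1 = g(1.680000) = 1.732857
x_2 = g(1.732857) = 1.732051
x_3 = g(1.732051) = 1.732051
x_4 = g(1.732051) = 1.732051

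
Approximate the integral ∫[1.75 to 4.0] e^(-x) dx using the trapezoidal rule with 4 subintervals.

f(x) = e^(-x)
a = 1.75, b = 4.0, n = 4
h = (b - a)/n = 0.562500

Trapezoidal rule: (h/2)[f(x₀) + 2f(x₁) + 2f(x₂) + ... + f(xₙ)]

x_0 = 1.7500, f(x_0) = 0.173774, coefficient = 1
x_1 = 2.3125, f(x_1) = 0.099013, coefficient = 2
x_2 = 2.8750, f(x_2) = 0.056416, coefficient = 2
x_3 = 3.4375, f(x_3) = 0.032145, coefficient = 2
x_4 = 4.0000, f(x_4) = 0.018316, coefficient = 1

I ≈ (0.562500/2) × 0.567239 = 0.159536
Exact value: 0.155458
Error: 0.004078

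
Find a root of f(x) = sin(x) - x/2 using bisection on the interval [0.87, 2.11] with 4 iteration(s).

f(x) = sin(x) - x/2
Initial interval: [0.87, 2.11]

Iteration 1:
  c_1 = (0.870000 + 2.110000)/2 = 1.490000
  f(c_1) = f(1.490000) = 0.251738
  f(a) × f(c) ≥ 0, new interval: [1.490000, 2.110000]
Iteration 2:
  c_2 = (1.490000 + 2.110000)/2 = 1.800000
  f(c_2) = f(1.800000) = 0.073848
  f(a) × f(c) ≥ 0, new interval: [1.800000, 2.110000]
Iteration 3:
  c_3 = (1.800000 + 2.110000)/2 = 1.955000
  f(c_3) = f(1.955000) = -0.050403
  f(a) × f(c) < 0, new interval: [1.800000, 1.955000]
Iteration 4:
  c_4 = (1.800000 + 1.955000)/2 = 1.877500
  f(c_4) = f(1.877500) = 0.014584
  f(a) × f(c) ≥ 0, new interval: [1.877500, 1.955000]

After 4 iteration(s), the approximation is c_4 = 1.877500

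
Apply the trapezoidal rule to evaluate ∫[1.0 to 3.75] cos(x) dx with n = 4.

f(x) = cos(x)
a = 1.0, b = 3.75, n = 4
h = (b - a)/n = 0.687500

Trapezoidal rule: (h/2)[f(x₀) + 2f(x₁) + 2f(x₂) + ... + f(xₙ)]

x_0 = 1.0000, f(x_0) = 0.540302, coefficient = 1
x_1 = 1.6875, f(x_1) = -0.116439, coefficient = 2
x_2 = 2.3750, f(x_2) = -0.720278, coefficient = 2
x_3 = 3.0625, f(x_3) = -0.996874, coefficient = 2
x_4 = 3.7500, f(x_4) = -0.820559, coefficient = 1

I ≈ (0.687500/2) × -3.947439 = -1.356932
Exact value: -1.413032
Error: 0.056100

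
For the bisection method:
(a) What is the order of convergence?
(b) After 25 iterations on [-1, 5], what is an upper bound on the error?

(a) Bisection has linear (order 1) convergence; the error is halved each step.

(b) Error bound = (b-a)/2^n = (5 - (-1))/2^{25}
    = 6/2^{25}

(a) 1 (linear); (b) error ≤ 1.79e-07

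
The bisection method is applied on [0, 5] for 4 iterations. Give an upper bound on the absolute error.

Bisection error bound: |error| ≤ (b-a)/2^n
|error| ≤ (5 - 0)/2^4 = 5/2^4
|error| ≤ 0.3125000000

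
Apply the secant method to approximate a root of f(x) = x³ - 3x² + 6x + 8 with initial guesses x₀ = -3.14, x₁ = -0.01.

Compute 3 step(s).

f(x) = x³ - 3x² + 6x + 8
x₀ = -3.14, x₁ = -0.01

Secant formula: x_{n+1} = x_n - f(x_n)(x_n - x_{n-1})/(f(x_n) - f(x_{n-1}))

Iteration 1:
  f(-3.140000) = -71.377944
  f(-0.010000) = 7.939699
  x_2 = -0.010000 - 7.939699×(-0.010000 - (-3.140000))/(7.939699 - (-71.377944))
       = -0.323313
Iteration 2:
  f(-0.010000) = 7.939699
  f(-0.323313) = 5.712731
  x_3 = -0.323313 - 5.712731×(-0.323313 - (-0.010000))/(5.712731 - 7.939699)
       = -1.127040
Iteration 3:
  f(-0.323313) = 5.712731
  f(-1.127040) = -4.004480
  x_4 = -1.127040 - (-4.004480)×(-1.127040 - (-0.323313))/(-4.004480 - 5.712731)
       = -0.795823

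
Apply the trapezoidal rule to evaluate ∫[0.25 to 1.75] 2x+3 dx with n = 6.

f(x) = 2x+3
a = 0.25, b = 1.75, n = 6
h = (b - a)/n = 0.250000

Trapezoidal rule: (h/2)[f(x₀) + 2f(x₁) + 2f(x₂) + ... + f(xₙ)]

x_0 = 0.2500, f(x_0) = 3.500000, coefficient = 1
x_1 = 0.5000, f(x_1) = 4.000000, coefficient = 2
x_2 = 0.7500, f(x_2) = 4.500000, coefficient = 2
x_3 = 1.0000, f(x_3) = 5.000000, coefficient = 2
x_4 = 1.2500, f(x_4) = 5.500000, coefficient = 2
x_5 = 1.5000, f(x_5) = 6.000000, coefficient = 2
x_6 = 1.7500, f(x_6) = 6.500000, coefficient = 1

I ≈ (0.250000/2) × 60.000000 = 7.500000
Exact value: 7.500000
Error: 0.000000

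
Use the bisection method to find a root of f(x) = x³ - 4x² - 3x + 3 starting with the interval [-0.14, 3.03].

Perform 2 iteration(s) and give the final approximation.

f(x) = x³ - 4x² - 3x + 3
Initial interval: [-0.14, 3.03]

Iteration 1:
  c_1 = (-0.140000 + 3.030000)/2 = 1.445000
  f(c_1) = f(1.445000) = -6.669904
  f(a) × f(c) < 0, new interval: [-0.140000, 1.445000]
Iteration 2:
  c_2 = (-0.140000 + 1.445000)/2 = 0.652500
  f(c_2) = f(0.652500) = -0.382719
  f(a) × f(c) < 0, new interval: [-0.140000, 0.652500]

After 2 iteration(s), the approximation is c_2 = 0.652500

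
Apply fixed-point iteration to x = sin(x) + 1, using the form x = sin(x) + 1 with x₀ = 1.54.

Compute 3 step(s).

Equation: x = sin(x) + 1
Fixed-point form: x = sin(x) + 1
x₀ = 1.54

x_1 = g(1.540000) = 1.999526
x_2 = g(1.999526) = 1.909495
x_3 = g(1.909495) = 1.943188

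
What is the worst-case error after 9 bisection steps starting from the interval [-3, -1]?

Bisection error bound: |error| ≤ (b-a)/2^n
|error| ≤ (-1 - (-3))/2^9 = 2/2^9
|error| ≤ 0.0039062500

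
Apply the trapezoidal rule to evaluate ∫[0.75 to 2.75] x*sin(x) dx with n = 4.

f(x) = x*sin(x)
a = 0.75, b = 2.75, n = 4
h = (b - a)/n = 0.500000

Trapezoidal rule: (h/2)[f(x₀) + 2f(x₁) + 2f(x₂) + ... + f(xₙ)]

x_0 = 0.7500, f(x_0) = 0.511229, coefficient = 1
x_1 = 1.2500, f(x_1) = 1.186231, coefficient = 2
x_2 = 1.7500, f(x_2) = 1.721975, coefficient = 2
x_3 = 2.2500, f(x_3) = 1.750665, coefficient = 2
x_4 = 2.7500, f(x_4) = 1.049568, coefficient = 1

I ≈ (0.500000/2) × 10.878539 = 2.719635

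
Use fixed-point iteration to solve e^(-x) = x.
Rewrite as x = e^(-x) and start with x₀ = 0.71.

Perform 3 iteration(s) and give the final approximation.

Equation: e^(-x) = x
Fixed-point form: x = e^(-x)
x₀ = 0.71

x_1 = g(0.710000) = 0.491644
x_2 = g(0.491644) = 0.611620
x_3 = g(0.611620) = 0.542471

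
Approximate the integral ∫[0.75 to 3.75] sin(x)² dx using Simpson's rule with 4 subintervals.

f(x) = sin(x)²
a = 0.75, b = 3.75, n = 4
h = (b - a)/n = 0.750000

Simpson's rule: (h/3)[f(x₀) + 4f(x₁) + 2f(x₂) + ... + f(xₙ)]

x_0 = 0.7500, f(x_0) = 0.464631, coefficient = 1
x_1 = 1.5000, f(x_1) = 0.994996, coefficient = 4
x_2 = 2.2500, f(x_2) = 0.605398, coefficient = 2
x_3 = 3.0000, f(x_3) = 0.019915, coefficient = 4
x_4 = 3.7500, f(x_4) = 0.326682, coefficient = 1

I ≈ (0.750000/3) × 6.061754 = 1.515438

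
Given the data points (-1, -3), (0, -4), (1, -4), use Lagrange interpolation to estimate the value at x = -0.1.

Lagrange interpolation formula:
P(x) = Σ yᵢ × Lᵢ(x)
where Lᵢ(x) = Π_{j≠i} (x - xⱼ)/(xᵢ - xⱼ)

L_0(-0.1) = (-0.1 - 0)/(-1 - 0) × (-0.1 - 1)/(-1 - 1) = 0.055000
L_1(-0.1) = (-0.1 - (-1))/(0 - (-1)) × (-0.1 - 1)/(0 - 1) = 0.990000
L_2(-0.1) = (-0.1 - (-1))/(1 - (-1)) × (-0.1 - 0)/(1 - 0) = -0.045000

P(-0.1) = (-3)×L_0(-0.1) + (-4)×L_1(-0.1) + (-4)×L_2(-0.1)
P(-0.1) = -3.945000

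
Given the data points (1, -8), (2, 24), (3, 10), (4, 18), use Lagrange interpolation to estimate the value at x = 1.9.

Lagrange interpolation formula:
P(x) = Σ yᵢ × Lᵢ(x)
where Lᵢ(x) = Π_{j≠i} (x - xⱼ)/(xᵢ - xⱼ)

L_0(1.9) = (1.9 - 2)/(1 - 2) × (1.9 - 3)/(1 - 3) × (1.9 - 4)/(1 - 4) = 0.038500
L_1(1.9) = (1.9 - 1)/(2 - 1) × (1.9 - 3)/(2 - 3) × (1.9 - 4)/(2 - 4) = 1.039500
L_2(1.9) = (1.9 - 1)/(3 - 1) × (1.9 - 2)/(3 - 2) × (1.9 - 4)/(3 - 4) = -0.094500
L_3(1.9) = (1.9 - 1)/(4 - 1) × (1.9 - 2)/(4 - 2) × (1.9 - 3)/(4 - 3) = 0.016500

P(1.9) = (-8)×L_0(1.9) + 24×L_1(1.9) + 10×L_2(1.9) + 18×L_3(1.9)
P(1.9) = 23.992000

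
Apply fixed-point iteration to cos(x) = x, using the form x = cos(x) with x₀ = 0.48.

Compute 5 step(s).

Equation: cos(x) = x
Fixed-point form: x = cos(x)
x₀ = 0.48

x_1 = g(0.480000) = 0.886995
x_2 = g(0.886995) = 0.631744
x_3 = g(0.631744) = 0.806999
x_4 = g(0.806999) = 0.691669
x_5 = g(0.691669) = 0.770182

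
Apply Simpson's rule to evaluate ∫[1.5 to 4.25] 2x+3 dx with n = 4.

f(x) = 2x+3
a = 1.5, b = 4.25, n = 4
h = (b - a)/n = 0.687500

Simpson's rule: (h/3)[f(x₀) + 4f(x₁) + 2f(x₂) + ... + f(xₙ)]

x_0 = 1.5000, f(x_0) = 6.000000, coefficient = 1
x_1 = 2.1875, f(x_1) = 7.375000, coefficient = 4
x_2 = 2.8750, f(x_2) = 8.750000, coefficient = 2
x_3 = 3.5625, f(x_3) = 10.125000, coefficient = 4
x_4 = 4.2500, f(x_4) = 11.500000, coefficient = 1

I ≈ (0.687500/3) × 105.000000 = 24.062500
Exact value: 24.062500
Error: 0.000000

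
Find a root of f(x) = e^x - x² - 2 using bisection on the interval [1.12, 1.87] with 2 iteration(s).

f(x) = e^x - x² - 2
Initial interval: [1.12, 1.87]

Iteration 1:
  c_1 = (1.120000 + 1.870000)/2 = 1.495000
  f(c_1) = f(1.495000) = 0.224312
  f(a) × f(c) < 0, new interval: [1.120000, 1.495000]
Iteration 2:
  c_2 = (1.120000 + 1.495000)/2 = 1.307500
  f(c_2) = f(1.307500) = -0.012636
  f(a) × f(c) ≥ 0, new interval: [1.307500, 1.495000]

After 2 iteration(s), the approximation is c_2 = 1.307500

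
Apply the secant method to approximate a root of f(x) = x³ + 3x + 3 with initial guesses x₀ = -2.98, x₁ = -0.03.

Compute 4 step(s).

f(x) = x³ + 3x + 3
x₀ = -2.98, x₁ = -0.03

Secant formula: x_{n+1} = x_n - f(x_n)(x_n - x_{n-1})/(f(x_n) - f(x_{n-1}))

Iteration 1:
  f(-2.980000) = -32.403592
  f(-0.030000) = 2.909973
  x_2 = -0.030000 - 2.909973×(-0.030000 - (-2.980000))/(2.909973 - (-32.403592))
       = -0.273091
Iteration 2:
  f(-0.030000) = 2.909973
  f(-0.273091) = 2.160359
  x_3 = -0.273091 - 2.160359×(-0.273091 - (-0.030000))/(2.160359 - 2.909973)
       = -0.973671
Iteration 3:
  f(-0.273091) = 2.160359
  f(-0.973671) = -0.844090
  x_4 = -0.973671 - (-0.844090)×(-0.973671 - (-0.273091))/(-0.844090 - 2.160359)
       = -0.776846
Iteration 4:
  f(-0.973671) = -0.844090
  f(-0.776846) = 0.200645
  x_5 = -0.776846 - 0.200645×(-0.776846 - (-0.973671))/(0.200645 - (-0.844090))
       = -0.814647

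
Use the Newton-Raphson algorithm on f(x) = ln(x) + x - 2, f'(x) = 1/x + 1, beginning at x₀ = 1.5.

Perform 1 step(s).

f(x) = ln(x) + x - 2
f'(x) = 1/x + 1
x₀ = 1.5

Newton-Raphson formula: x_{n+1} = x_n - f(x_n)/f'(x_n)

Iteration 1:
  f(1.500000) = -0.094535
  f'(1.500000) = 1.666667
  x_1 = 1.500000 - (-0.094535)/1.666667 = 1.556721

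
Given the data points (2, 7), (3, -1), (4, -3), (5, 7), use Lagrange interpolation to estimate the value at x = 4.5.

Lagrange interpolation formula:
P(x) = Σ yᵢ × Lᵢ(x)
where Lᵢ(x) = Π_{j≠i} (x - xⱼ)/(xᵢ - xⱼ)

L_0(4.5) = (4.5 - 3)/(2 - 3) × (4.5 - 4)/(2 - 4) × (4.5 - 5)/(2 - 5) = 0.062500
L_1(4.5) = (4.5 - 2)/(3 - 2) × (4.5 - 4)/(3 - 4) × (4.5 - 5)/(3 - 5) = -0.312500
L_2(4.5) = (4.5 - 2)/(4 - 2) × (4.5 - 3)/(4 - 3) × (4.5 - 5)/(4 - 5) = 0.937500
L_3(4.5) = (4.5 - 2)/(5 - 2) × (4.5 - 3)/(5 - 3) × (4.5 - 4)/(5 - 4) = 0.312500

P(4.5) = 7×L_0(4.5) + (-1)×L_1(4.5) + (-3)×L_2(4.5) + 7×L_3(4.5)
P(4.5) = 0.125000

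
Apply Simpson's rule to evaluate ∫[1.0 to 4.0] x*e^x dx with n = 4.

f(x) = x*e^x
a = 1.0, b = 4.0, n = 4
h = (b - a)/n = 0.750000

Simpson's rule: (h/3)[f(x₀) + 4f(x₁) + 2f(x₂) + ... + f(xₙ)]

x_0 = 1.0000, f(x_0) = 2.718282, coefficient = 1
x_1 = 1.7500, f(x_1) = 10.070555, coefficient = 4
x_2 = 2.5000, f(x_2) = 30.456235, coefficient = 2
x_3 = 3.2500, f(x_3) = 83.818605, coefficient = 4
x_4 = 4.0000, f(x_4) = 218.392600, coefficient = 1

I ≈ (0.750000/3) × 657.579989 = 164.394997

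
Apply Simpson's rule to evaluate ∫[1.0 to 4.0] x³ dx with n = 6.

f(x) = x³
a = 1.0, b = 4.0, n = 6
h = (b - a)/n = 0.500000

Simpson's rule: (h/3)[f(x₀) + 4f(x₁) + 2f(x₂) + ... + f(xₙ)]

x_0 = 1.0000, f(x_0) = 1.000000, coefficient = 1
x_1 = 1.5000, f(x_1) = 3.375000, coefficient = 4
x_2 = 2.0000, f(x_2) = 8.000000, coefficient = 2
x_3 = 2.5000, f(x_3) = 15.625000, coefficient = 4
x_4 = 3.0000, f(x_4) = 27.000000, coefficient = 2
x_5 = 3.5000, f(x_5) = 42.875000, coefficient = 4
x_6 = 4.0000, f(x_6) = 64.000000, coefficient = 1

I ≈ (0.500000/3) × 382.500000 = 63.750000
Exact value: 63.750000
Error: 0.000000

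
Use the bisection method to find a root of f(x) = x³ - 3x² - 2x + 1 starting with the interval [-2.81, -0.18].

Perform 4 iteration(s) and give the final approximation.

f(x) = x³ - 3x² - 2x + 1
Initial interval: [-2.81, -0.18]

Iteration 1:
  c_1 = (-2.810000 + (-0.180000))/2 = -1.495000
  f(c_1) = f(-1.495000) = -6.056437
  f(a) × f(c) ≥ 0, new interval: [-1.495000, -0.180000]
Iteration 2:
  c_2 = (-1.495000 + (-0.180000))/2 = -0.837500
  f(c_2) = f(-0.837500) = -0.016646
  f(a) × f(c) ≥ 0, new interval: [-0.837500, -0.180000]
Iteration 3:
  c_3 = (-0.837500 + (-0.180000))/2 = -0.508750
  f(c_3) = f(-0.508750) = 1.109342
  f(a) × f(c) < 0, new interval: [-0.837500, -0.508750]
Iteration 4:
  c_4 = (-0.837500 + (-0.508750))/2 = -0.673125
  f(c_4) = f(-0.673125) = 0.681967
  f(a) × f(c) < 0, new interval: [-0.837500, -0.673125]

After 4 iteration(s), the approximation is c_4 = -0.673125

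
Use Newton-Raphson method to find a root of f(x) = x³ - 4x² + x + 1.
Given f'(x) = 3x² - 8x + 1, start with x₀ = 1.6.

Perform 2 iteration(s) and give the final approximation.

f(x) = x³ - 4x² + x + 1
f'(x) = 3x² - 8x + 1
x₀ = 1.6

Newton-Raphson formula: x_{n+1} = x_n - f(x_n)/f'(x_n)

Iteration 1:
  f(1.600000) = -3.544000
  f'(1.600000) = -4.120000
  x_1 = 1.600000 - (-3.544000)/(-4.120000) = 0.739806
Iteration 2:
  f(0.739806) = -0.044540
  f'(0.739806) = -3.276509
  x_2 = 0.739806 - (-0.044540)/(-3.276509) = 0.726212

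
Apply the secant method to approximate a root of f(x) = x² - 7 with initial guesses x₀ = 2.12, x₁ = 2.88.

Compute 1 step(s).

f(x) = x² - 7
x₀ = 2.12, x₁ = 2.88

Secant formula: x_{n+1} = x_n - f(x_n)(x_n - x_{n-1})/(f(x_n) - f(x_{n-1}))

Iteration 1:
  f(2.120000) = -2.505600
  f(2.880000) = 1.294400
  x_2 = 2.880000 - 1.294400×(2.880000 - 2.120000)/(1.294400 - (-2.505600))
       = 2.621120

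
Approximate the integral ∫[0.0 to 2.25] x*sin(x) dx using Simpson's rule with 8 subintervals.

f(x) = x*sin(x)
a = 0.0, b = 2.25, n = 8
h = (b - a)/n = 0.281250

Simpson's rule: (h/3)[f(x₀) + 4f(x₁) + 2f(x₂) + ... + f(xₙ)]

x_0 = 0.0000, f(x_0) = 0.000000, coefficient = 1
x_1 = 0.2812, f(x_1) = 0.078063, coefficient = 4
x_2 = 0.5625, f(x_2) = 0.299983, coefficient = 2
x_3 = 0.8438, f(x_3) = 0.630400, coefficient = 4
x_4 = 1.1250, f(x_4) = 1.015051, coefficient = 2
x_5 = 1.4062, f(x_5) = 1.387255, coefficient = 4
x_6 = 1.6875, f(x_6) = 1.676021, coefficient = 2
x_7 = 1.9688, f(x_7) = 1.814904, coefficient = 4
x_8 = 2.2500, f(x_8) = 1.750665, coefficient = 1

I ≈ (0.281250/3) × 23.375264 = 2.191431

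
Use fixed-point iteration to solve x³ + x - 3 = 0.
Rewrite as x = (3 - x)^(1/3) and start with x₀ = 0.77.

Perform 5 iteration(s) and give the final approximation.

Equation: x³ + x - 3 = 0
Fixed-point form: x = (3 - x)^(1/3)
x₀ = 0.77

x_1 = g(0.770000) = 1.306477
x_2 = g(1.306477) = 1.191966
x_3 = g(1.191966) = 1.218248
x_4 = g(1.218248) = 1.212316
x_5 = g(1.212316) = 1.213660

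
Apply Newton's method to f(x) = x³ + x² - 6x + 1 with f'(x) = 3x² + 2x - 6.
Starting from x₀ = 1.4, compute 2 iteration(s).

f(x) = x³ + x² - 6x + 1
f'(x) = 3x² + 2x - 6
x₀ = 1.4

Newton-Raphson formula: x_{n+1} = x_n - f(x_n)/f'(x_n)

Iteration 1:
  f(1.400000) = -2.696000
  f'(1.400000) = 2.680000
  x_1 = 1.400000 - (-2.696000)/2.680000 = 2.405970
Iteration 2:
  f(2.405970) = 6.280292
  f'(2.405970) = 16.178017
  x_2 = 2.405970 - 6.280292/16.178017 = 2.017771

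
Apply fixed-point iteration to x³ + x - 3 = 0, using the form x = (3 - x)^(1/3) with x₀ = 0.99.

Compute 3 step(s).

Equation: x³ + x - 3 = 0
Fixed-point form: x = (3 - x)^(1/3)
x₀ = 0.99

x_1 = g(0.990000) = 1.262017
x_2 = g(1.262017) = 1.202306
x_3 = g(1.202306) = 1.215921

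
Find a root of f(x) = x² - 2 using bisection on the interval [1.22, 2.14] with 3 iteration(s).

f(x) = x² - 2
Initial interval: [1.22, 2.14]

Iteration 1:
  c_1 = (1.220000 + 2.140000)/2 = 1.680000
  f(c_1) = f(1.680000) = 0.822400
  f(a) × f(c) < 0, new interval: [1.220000, 1.680000]
Iteration 2:
  c_2 = (1.220000 + 1.680000)/2 = 1.450000
  f(c_2) = f(1.450000) = 0.102500
  f(a) × f(c) < 0, new interval: [1.220000, 1.450000]
Iteration 3:
  c_3 = (1.220000 + 1.450000)/2 = 1.335000
  f(c_3) = f(1.335000) = -0.217775
  f(a) × f(c) ≥ 0, new interval: [1.335000, 1.450000]

After 3 iteration(s), the approximation is c_3 = 1.335000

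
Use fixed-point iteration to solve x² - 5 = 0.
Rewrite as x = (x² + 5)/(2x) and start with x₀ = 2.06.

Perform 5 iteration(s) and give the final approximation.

Equation: x² - 5 = 0
Fixed-point form: x = (x² + 5)/(2x)
x₀ = 2.06

x_1 = g(2.060000) = 2.243592
x_2 = g(2.243592) = 2.236081
x_3 = g(2.236081) = 2.236068
x_4 = g(2.236068) = 2.236068
x_5 = g(2.236068) = 2.236068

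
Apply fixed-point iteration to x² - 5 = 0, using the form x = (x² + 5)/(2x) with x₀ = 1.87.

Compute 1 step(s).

Equation: x² - 5 = 0
Fixed-point form: x = (x² + 5)/(2x)
x₀ = 1.87

x_1 = g(1.870000) = 2.271898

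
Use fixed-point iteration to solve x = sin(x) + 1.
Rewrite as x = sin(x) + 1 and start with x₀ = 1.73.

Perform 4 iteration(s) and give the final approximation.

Equation: x = sin(x) + 1
Fixed-point form: x = sin(x) + 1
x₀ = 1.73

x_1 = g(1.730000) = 1.987354
x_2 = g(1.987354) = 1.914487
x_3 = g(1.914487) = 1.941517
x_4 = g(1.941517) = 1.932066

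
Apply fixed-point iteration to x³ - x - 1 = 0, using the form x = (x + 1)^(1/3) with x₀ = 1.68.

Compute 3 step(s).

Equation: x³ - x - 1 = 0
Fixed-point form: x = (x + 1)^(1/3)
x₀ = 1.68

x_1 = g(1.680000) = 1.389030
x_2 = g(1.389030) = 1.336823
x_3 = g(1.336823) = 1.327013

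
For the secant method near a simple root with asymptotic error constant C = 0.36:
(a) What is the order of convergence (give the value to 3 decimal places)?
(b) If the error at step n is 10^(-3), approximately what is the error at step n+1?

(a) Secant method has superlinear convergence with order φ = (1+√5)/2 ≈ 1.618.
    This means |e_{n+1}| ≈ C|e_n|^1.618.

(b) With |e_n| = 10^(-3) and C = 0.36:
    |e_{n+1}| ≈ 0.36 × (10^(-3))^1.618 = 0.36 × 10^(-4.85)

(a) ≈ 1.618 (golden ratio); (b) |e_{n+1}| ≈ 5.037e-06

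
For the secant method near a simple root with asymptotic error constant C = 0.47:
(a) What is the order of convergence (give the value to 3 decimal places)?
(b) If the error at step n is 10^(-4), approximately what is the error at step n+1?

(a) Secant method has superlinear convergence with order φ = (1+√5)/2 ≈ 1.618.
    This means |e_{n+1}| ≈ C|e_n|^1.618.

(b) With |e_n| = 10^(-4) and C = 0.47:
    |e_{n+1}| ≈ 0.47 × (10^(-4))^1.618 = 0.47 × 10^(-6.47)

(a) ≈ 1.618 (golden ratio); (b) |e_{n+1}| ≈ 1.585e-07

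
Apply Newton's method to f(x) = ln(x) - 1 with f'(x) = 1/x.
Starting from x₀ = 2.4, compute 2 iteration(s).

f(x) = ln(x) - 1
f'(x) = 1/x
x₀ = 2.4

Newton-Raphson formula: x_{n+1} = x_n - f(x_n)/f'(x_n)

Iteration 1:
  f(2.400000) = -0.124531
  f'(2.400000) = 0.416667
  x_1 = 2.400000 - (-0.124531)/0.416667 = 2.698875
Iteration 2:
  f(2.698875) = -0.007165
  f'(2.698875) = 0.370525
  x_2 = 2.698875 - (-0.007165)/0.370525 = 2.718212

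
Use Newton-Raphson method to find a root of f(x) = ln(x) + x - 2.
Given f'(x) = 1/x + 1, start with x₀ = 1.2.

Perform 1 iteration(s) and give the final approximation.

f(x) = ln(x) + x - 2
f'(x) = 1/x + 1
x₀ = 1.2

Newton-Raphson formula: x_{n+1} = x_n - f(x_n)/f'(x_n)

Iteration 1:
  f(1.200000) = -0.617678
  f'(1.200000) = 1.833333
  x_1 = 1.200000 - (-0.617678)/1.833333 = 1.536916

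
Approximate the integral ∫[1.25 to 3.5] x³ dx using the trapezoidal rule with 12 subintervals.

f(x) = x³
a = 1.25, b = 3.5, n = 12
h = (b - a)/n = 0.187500

Trapezoidal rule: (h/2)[f(x₀) + 2f(x₁) + 2f(x₂) + ... + f(xₙ)]

x_0 = 1.2500, f(x_0) = 1.953125, coefficient = 1
x_1 = 1.4375, f(x_1) = 2.970459, coefficient = 2
x_2 = 1.6250, f(x_2) = 4.291016, coefficient = 2
x_3 = 1.8125, f(x_3) = 5.954346, coefficient = 2
x_4 = 2.0000, f(x_4) = 8.000000, coefficient = 2
x_5 = 2.1875, f(x_5) = 10.467529, coefficient = 2
x_6 = 2.3750, f(x_6) = 13.396484, coefficient = 2
x_7 = 2.5625, f(x_7) = 16.826416, coefficient = 2
x_8 = 2.7500, f(x_8) = 20.796875, coefficient = 2
x_9 = 2.9375, f(x_9) = 25.347412, coefficient = 2
x_10 = 3.1250, f(x_10) = 30.517578, coefficient = 2
x_11 = 3.3125, f(x_11) = 36.346924, coefficient = 2
x_12 = 3.5000, f(x_12) = 42.875000, coefficient = 1

I ≈ (0.187500/2) × 394.658203 = 36.999207
Exact value: 36.905273
Error: 0.093933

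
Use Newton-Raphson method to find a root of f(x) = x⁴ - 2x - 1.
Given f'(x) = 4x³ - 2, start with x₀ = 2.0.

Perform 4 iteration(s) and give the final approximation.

f(x) = x⁴ - 2x - 1
f'(x) = 4x³ - 2
x₀ = 2.0

Newton-Raphson formula: x_{n+1} = x_n - f(x_n)/f'(x_n)

Iteration 1:
  f(2.000000) = 11.000000
  f'(2.000000) = 30.000000
  x_1 = 2.000000 - 11.000000/30.000000 = 1.633333
Iteration 2:
  f(1.633333) = 2.850372
  f'(1.633333) = 15.429481
  x_2 = 1.633333 - 2.850372/15.429481 = 1.448598
Iteration 3:
  f(1.448598) = 0.506238
  f'(1.448598) = 10.159160
  x_3 = 1.448598 - 0.506238/10.159160 = 1.398767
Iteration 4:
  f(1.398767) = 0.030553
  f'(1.398767) = 8.947032
  x_4 = 1.398767 - 0.030553/8.947032 = 1.395352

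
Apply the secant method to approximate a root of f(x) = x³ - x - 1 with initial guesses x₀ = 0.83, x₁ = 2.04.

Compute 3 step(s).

f(x) = x³ - x - 1
x₀ = 0.83, x₁ = 2.04

Secant formula: x_{n+1} = x_n - f(x_n)(x_n - x_{n-1})/(f(x_n) - f(x_{n-1}))

Iteration 1:
  f(0.830000) = -1.258213
  f(2.040000) = 5.449664
  x_2 = 2.040000 - 5.449664×(2.040000 - 0.830000)/(5.449664 - (-1.258213))
       = 1.056963
Iteration 2:
  f(2.040000) = 5.449664
  f(1.056963) = -0.876156
  x_3 = 1.056963 - (-0.876156)×(1.056963 - 2.040000)/(-0.876156 - 5.449664)
       = 1.193118
Iteration 3:
  f(1.056963) = -0.876156
  f(1.193118) = -0.494678
  x_4 = 1.193118 - (-0.494678)×(1.193118 - 1.056963)/(-0.494678 - (-0.876156))
       = 1.369676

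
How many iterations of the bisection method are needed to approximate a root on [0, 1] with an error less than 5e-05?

We need (b-a)/2^n ≤ 5e-05
(1 - 0)/2^n ≤ 5e-05
1/2^n ≤ 5e-05
2^n ≥ 20000
n ≥ log₂(20000) = 14.29
n ≥ 15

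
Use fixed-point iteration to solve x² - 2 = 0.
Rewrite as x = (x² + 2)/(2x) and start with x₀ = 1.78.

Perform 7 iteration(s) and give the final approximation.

Equation: x² - 2 = 0
Fixed-point form: x = (x² + 2)/(2x)
x₀ = 1.78

x_1 = g(1.780000) = 1.451798
x_2 = g(1.451798) = 1.414700
x_3 = g(1.414700) = 1.414214
x_4 = g(1.414214) = 1.414214
x_5 = g(1.414214) = 1.414214
x_6 = g(1.414214) = 1.414214
x_7 = g(1.414214) = 1.414214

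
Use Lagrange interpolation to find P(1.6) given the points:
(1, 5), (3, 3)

Lagrange interpolation formula:
P(x) = Σ yᵢ × Lᵢ(x)
where Lᵢ(x) = Π_{j≠i} (x - xⱼ)/(xᵢ - xⱼ)

L_0(1.6) = (1.6 - 3)/(1 - 3) = 0.700000
L_1(1.6) = (1.6 - 1)/(3 - 1) = 0.300000

P(1.6) = 5×L_0(1.6) + 3×L_1(1.6)
P(1.6) = 4.400000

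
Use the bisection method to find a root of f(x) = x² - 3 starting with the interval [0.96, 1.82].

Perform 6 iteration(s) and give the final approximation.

f(x) = x² - 3
Initial interval: [0.96, 1.82]

Iteration 1:
  c_1 = (0.960000 + 1.820000)/2 = 1.390000
  f(c_1) = f(1.390000) = -1.067900
  f(a) × f(c) ≥ 0, new interval: [1.390000, 1.820000]
Iteration 2:
  c_2 = (1.390000 + 1.820000)/2 = 1.605000
  f(c_2) = f(1.605000) = -0.423975
  f(a) × f(c) ≥ 0, new interval: [1.605000, 1.820000]
Iteration 3:
  c_3 = (1.605000 + 1.820000)/2 = 1.712500
  f(c_3) = f(1.712500) = -0.067344
  f(a) × f(c) ≥ 0, new interval: [1.712500, 1.820000]
Iteration 4:
  c_4 = (1.712500 + 1.820000)/2 = 1.766250
  f(c_4) = f(1.766250) = 0.119639
  f(a) × f(c) < 0, new interval: [1.712500, 1.766250]
Iteration 5:
  c_5 = (1.712500 + 1.766250)/2 = 1.739375
  f(c_5) = f(1.739375) = 0.025425
  f(a) × f(c) < 0, new interval: [1.712500, 1.739375]
Iteration 6:
  c_6 = (1.712500 + 1.739375)/2 = 1.725937
  f(c_6) = f(1.725937) = -0.021140
  f(a) × f(c) ≥ 0, new interval: [1.725937, 1.739375]

After 6 iteration(s), the approximation is c_6 = 1.725937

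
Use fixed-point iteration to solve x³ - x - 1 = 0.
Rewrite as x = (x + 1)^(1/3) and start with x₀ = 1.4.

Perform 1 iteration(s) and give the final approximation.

Equation: x³ - x - 1 = 0
Fixed-point form: x = (x + 1)^(1/3)
x₀ = 1.4

x_1 = g(1.400000) = 1.338866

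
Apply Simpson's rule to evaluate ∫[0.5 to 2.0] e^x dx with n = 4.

f(x) = e^x
a = 0.5, b = 2.0, n = 4
h = (b - a)/n = 0.375000

Simpson's rule: (h/3)[f(x₀) + 4f(x₁) + 2f(x₂) + ... + f(xₙ)]

x_0 = 0.5000, f(x_0) = 1.648721, coefficient = 1
x_1 = 0.8750, f(x_1) = 2.398875, coefficient = 4
x_2 = 1.2500, f(x_2) = 3.490343, coefficient = 2
x_3 = 1.6250, f(x_3) = 5.078419, coefficient = 4
x_4 = 2.0000, f(x_4) = 7.389056, coefficient = 1

I ≈ (0.375000/3) × 45.927641 = 5.740955
Exact value: 5.740335
Error: 0.000620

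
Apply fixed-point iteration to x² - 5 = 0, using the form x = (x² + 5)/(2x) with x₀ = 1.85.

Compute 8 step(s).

Equation: x² - 5 = 0
Fixed-point form: x = (x² + 5)/(2x)
x₀ = 1.85

x_1 = g(1.850000) = 2.276351
x_2 = g(2.276351) = 2.236424
x_3 = g(2.236424) = 2.236068
x_4 = g(2.236068) = 2.236068
x_5 = g(2.236068) = 2.236068
x_6 = g(2.236068) = 2.236068
x_7 = g(2.236068) = 2.236068
x_8 = g(2.236068) = 2.236068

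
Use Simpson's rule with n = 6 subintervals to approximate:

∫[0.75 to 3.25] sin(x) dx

f(x) = sin(x)
a = 0.75, b = 3.25, n = 6
h = (b - a)/n = 0.416667

Simpson's rule: (h/3)[f(x₀) + 4f(x₁) + 2f(x₂) + ... + f(xₙ)]

x_0 = 0.7500, f(x_0) = 0.681639, coefficient = 1
x_1 = 1.1667, f(x_1) = 0.919445, coefficient = 4
x_2 = 1.5833, f(x_2) = 0.999921, coefficient = 2
x_3 = 2.0000, f(x_3) = 0.909297, coefficient = 4
x_4 = 2.4167, f(x_4) = 0.663080, coefficient = 2
x_5 = 2.8333, f(x_5) = 0.303400, coefficient = 4
x_6 = 3.2500, f(x_6) = -0.108195, coefficient = 1

I ≈ (0.416667/3) × 12.428018 = 1.726114
Exact value: 1.725819
Error: 0.000295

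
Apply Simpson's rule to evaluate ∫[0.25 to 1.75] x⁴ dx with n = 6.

f(x) = x⁴
a = 0.25, b = 1.75, n = 6
h = (b - a)/n = 0.250000

Simpson's rule: (h/3)[f(x₀) + 4f(x₁) + 2f(x₂) + ... + f(xₙ)]

x_0 = 0.2500, f(x_0) = 0.003906, coefficient = 1
x_1 = 0.5000, f(x_1) = 0.062500, coefficient = 4
x_2 = 0.7500, f(x_2) = 0.316406, coefficient = 2
x_3 = 1.0000, f(x_3) = 1.000000, coefficient = 4
x_4 = 1.2500, f(x_4) = 2.441406, coefficient = 2
x_5 = 1.5000, f(x_5) = 5.062500, coefficient = 4
x_6 = 1.7500, f(x_6) = 9.378906, coefficient = 1

I ≈ (0.250000/3) × 39.398438 = 3.283203
Exact value: 3.282422
Error: 0.000781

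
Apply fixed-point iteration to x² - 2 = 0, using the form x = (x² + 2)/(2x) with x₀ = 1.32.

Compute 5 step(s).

Equation: x² - 2 = 0
Fixed-point form: x = (x² + 2)/(2x)
x₀ = 1.32

x_1 = g(1.320000) = 1.417576
x_2 = g(1.417576) = 1.414218
x_3 = g(1.414218) = 1.414214
x_4 = g(1.414214) = 1.414214
x_5 = g(1.414214) = 1.414214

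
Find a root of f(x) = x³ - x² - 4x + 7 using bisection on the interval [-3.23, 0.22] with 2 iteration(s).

f(x) = x³ - x² - 4x + 7
Initial interval: [-3.23, 0.22]

Iteration 1:
  c_1 = (-3.230000 + 0.220000)/2 = -1.505000
  f(c_1) = f(-1.505000) = 7.346112
  f(a) × f(c) < 0, new interval: [-3.230000, -1.505000]
Iteration 2:
  c_2 = (-3.230000 + (-1.505000))/2 = -2.367500
  f(c_2) = f(-2.367500) = -2.405027
  f(a) × f(c) ≥ 0, new interval: [-2.367500, -1.505000]

After 2 iteration(s), the approximation is c_2 = -2.367500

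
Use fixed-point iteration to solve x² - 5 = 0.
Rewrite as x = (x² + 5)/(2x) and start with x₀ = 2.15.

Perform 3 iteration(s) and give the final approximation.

Equation: x² - 5 = 0
Fixed-point form: x = (x² + 5)/(2x)
x₀ = 2.15

x_1 = g(2.150000) = 2.237791
x_2 = g(2.237791) = 2.236069
x_3 = g(2.236069) = 2.236068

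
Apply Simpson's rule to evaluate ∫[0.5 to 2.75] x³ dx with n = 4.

f(x) = x³
a = 0.5, b = 2.75, n = 4
h = (b - a)/n = 0.562500

Simpson's rule: (h/3)[f(x₀) + 4f(x₁) + 2f(x₂) + ... + f(xₙ)]

x_0 = 0.5000, f(x_0) = 0.125000, coefficient = 1
x_1 = 1.0625, f(x_1) = 1.199463, coefficient = 4
x_2 = 1.6250, f(x_2) = 4.291016, coefficient = 2
x_3 = 2.1875, f(x_3) = 10.467529, coefficient = 4
x_4 = 2.7500, f(x_4) = 20.796875, coefficient = 1

I ≈ (0.562500/3) × 76.171875 = 14.282227
Exact value: 14.282227
Error: 0.000000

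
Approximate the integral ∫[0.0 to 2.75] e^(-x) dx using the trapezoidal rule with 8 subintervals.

f(x) = e^(-x)
a = 0.0, b = 2.75, n = 8
h = (b - a)/n = 0.343750

Trapezoidal rule: (h/2)[f(x₀) + 2f(x₁) + 2f(x₂) + ... + f(xₙ)]

x_0 = 0.0000, f(x_0) = 1.000000, coefficient = 1
x_1 = 0.3438, f(x_1) = 0.709106, coefficient = 2
x_2 = 0.6875, f(x_2) = 0.502832, coefficient = 2
x_3 = 1.0312, f(x_3) = 0.356561, coefficient = 2
x_4 = 1.3750, f(x_4) = 0.252840, coefficient = 2
x_5 = 1.7188, f(x_5) = 0.179290, coefficient = 2
x_6 = 2.0625, f(x_6) = 0.127136, coefficient = 2
x_7 = 2.4062, f(x_7) = 0.090153, coefficient = 2
x_8 = 2.7500, f(x_8) = 0.063928, coefficient = 1

I ≈ (0.343750/2) × 5.499762 = 0.945272
Exact value: 0.936072
Error: 0.009199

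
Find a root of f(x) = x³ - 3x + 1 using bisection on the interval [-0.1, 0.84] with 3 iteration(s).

f(x) = x³ - 3x + 1
Initial interval: [-0.1, 0.84]

Iteration 1:
  c_1 = (-0.100000 + 0.840000)/2 = 0.370000
  f(c_1) = f(0.370000) = -0.059347
  f(a) × f(c) < 0, new interval: [-0.100000, 0.370000]
Iteration 2:
  c_2 = (-0.100000 + 0.370000)/2 = 0.135000
  f(c_2) = f(0.135000) = 0.597460
  f(a) × f(c) ≥ 0, new interval: [0.135000, 0.370000]
Iteration 3:
  c_3 = (0.135000 + 0.370000)/2 = 0.252500
  f(c_3) = f(0.252500) = 0.258598
  f(a) × f(c) ≥ 0, new interval: [0.252500, 0.370000]

After 3 iteration(s), the approximation is c_3 = 0.252500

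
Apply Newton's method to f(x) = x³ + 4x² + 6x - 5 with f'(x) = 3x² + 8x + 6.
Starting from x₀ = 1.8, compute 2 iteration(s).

f(x) = x³ + 4x² + 6x - 5
f'(x) = 3x² + 8x + 6
x₀ = 1.8

Newton-Raphson formula: x_{n+1} = x_n - f(x_n)/f'(x_n)

Iteration 1:
  f(1.800000) = 24.592000
  f'(1.800000) = 30.120000
  x_1 = 1.800000 - 24.592000/30.120000 = 0.983533
Iteration 2:
  f(0.983533) = 5.721947
  f'(0.983533) = 16.770269
  x_2 = 0.983533 - 5.721947/16.770269 = 0.642337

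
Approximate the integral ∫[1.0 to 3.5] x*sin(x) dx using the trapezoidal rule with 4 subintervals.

f(x) = x*sin(x)
a = 1.0, b = 3.5, n = 4
h = (b - a)/n = 0.625000

Trapezoidal rule: (h/2)[f(x₀) + 2f(x₁) + 2f(x₂) + ... + f(xₙ)]

x_0 = 1.0000, f(x_0) = 0.841471, coefficient = 1
x_1 = 1.6250, f(x_1) = 1.622613, coefficient = 2
x_2 = 2.2500, f(x_2) = 1.750665, coefficient = 2
x_3 = 2.8750, f(x_3) = 0.757407, coefficient = 2
x_4 = 3.5000, f(x_4) = -1.227741, coefficient = 1

I ≈ (0.625000/2) × 7.875100 = 2.460969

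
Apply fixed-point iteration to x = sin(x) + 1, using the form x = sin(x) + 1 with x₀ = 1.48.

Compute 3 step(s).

Equation: x = sin(x) + 1
Fixed-point form: x = sin(x) + 1
x₀ = 1.48

x_1 = g(1.480000) = 1.995881
x_2 = g(1.995881) = 1.911004
x_3 = g(1.911004) = 1.942685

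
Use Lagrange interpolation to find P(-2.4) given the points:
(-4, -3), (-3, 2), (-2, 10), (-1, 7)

Lagrange interpolation formula:
P(x) = Σ yᵢ × Lᵢ(x)
where Lᵢ(x) = Π_{j≠i} (x - xⱼ)/(xᵢ - xⱼ)

L_0(-2.4) = (-2.4 - (-3))/(-4 - (-3)) × (-2.4 - (-2))/(-4 - (-2)) × (-2.4 - (-1))/(-4 - (-1)) = -0.056000
L_1(-2.4) = (-2.4 - (-4))/(-3 - (-4)) × (-2.4 - (-2))/(-3 - (-2)) × (-2.4 - (-1))/(-3 - (-1)) = 0.448000
L_2(-2.4) = (-2.4 - (-4))/(-2 - (-4)) × (-2.4 - (-3))/(-2 - (-3)) × (-2.4 - (-1))/(-2 - (-1)) = 0.672000
L_3(-2.4) = (-2.4 - (-4))/(-1 - (-4)) × (-2.4 - (-3))/(-1 - (-3)) × (-2.4 - (-2))/(-1 - (-2)) = -0.064000

P(-2.4) = (-3)×L_0(-2.4) + 2×L_1(-2.4) + 10×L_2(-2.4) + 7×L_3(-2.4)
P(-2.4) = 7.336000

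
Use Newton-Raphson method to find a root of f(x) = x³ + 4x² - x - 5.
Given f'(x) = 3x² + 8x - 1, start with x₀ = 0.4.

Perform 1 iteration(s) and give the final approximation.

f(x) = x³ + 4x² - x - 5
f'(x) = 3x² + 8x - 1
x₀ = 0.4

Newton-Raphson formula: x_{n+1} = x_n - f(x_n)/f'(x_n)

Iteration 1:
  f(0.400000) = -4.696000
  f'(0.400000) = 2.680000
  x_1 = 0.400000 - (-4.696000)/2.680000 = 2.152239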